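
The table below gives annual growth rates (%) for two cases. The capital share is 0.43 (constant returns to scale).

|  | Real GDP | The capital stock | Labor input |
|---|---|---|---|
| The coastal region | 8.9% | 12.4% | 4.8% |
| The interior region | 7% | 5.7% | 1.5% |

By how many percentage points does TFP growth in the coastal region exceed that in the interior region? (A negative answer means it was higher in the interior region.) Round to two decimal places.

-2.86 percentage points

Labor's share = 1 − 0.43 = 0.57.
The coastal region: TFP = 8.9 − 5.332 − 2.736 = 0.832%.
The interior region: TFP = 7 − 2.451 − 0.855 = 3.694%.
Difference = 0.832 − (3.694) = -2.862 pp.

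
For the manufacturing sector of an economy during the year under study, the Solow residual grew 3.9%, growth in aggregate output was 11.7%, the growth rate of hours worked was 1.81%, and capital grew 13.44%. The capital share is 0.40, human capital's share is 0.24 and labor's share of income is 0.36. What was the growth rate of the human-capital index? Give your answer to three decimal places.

Labor's share = 1 − 0.4 − 0.24 = 0.36.
gY = gA + 0.4×13.44 + 0.36×1.81 + 0.24×g.
0.24×g = 11.7 − 3.9 − 6.0276 = 1.7724.
g = 1.7724 / 0.24 = 7.385%.

7.385%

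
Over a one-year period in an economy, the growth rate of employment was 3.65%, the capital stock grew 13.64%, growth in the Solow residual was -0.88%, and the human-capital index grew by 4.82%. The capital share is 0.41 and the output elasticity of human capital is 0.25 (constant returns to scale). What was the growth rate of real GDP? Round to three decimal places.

Labor's share = 1 − 0.41 − 0.25 = 0.34.
The capital stock: 0.41 × 13.64 = 5.5924 pp.
The human-capital index: 0.25 × 4.82 = 1.205 pp.
Employment: 0.34 × 3.65 = 1.241 pp.
Output growth = -0.88 + 8.0384 = 7.1584%.

7.158%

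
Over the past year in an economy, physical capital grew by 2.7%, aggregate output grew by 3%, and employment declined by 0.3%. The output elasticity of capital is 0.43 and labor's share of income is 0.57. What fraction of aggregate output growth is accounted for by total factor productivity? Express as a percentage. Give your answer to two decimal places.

Labor's share = 1 − 0.43 = 0.57.
Physical capital: 0.43 × 2.7 = 1.161 pp.
Employment: 0.57 × (-0.3) = -0.171 pp.
TFP growth = 3 − 0.99 = 2.01%.
TFP share of growth = 2.01 / 3 × 100 = 67%.

Total factor productivity accounted for 67.00% of growth.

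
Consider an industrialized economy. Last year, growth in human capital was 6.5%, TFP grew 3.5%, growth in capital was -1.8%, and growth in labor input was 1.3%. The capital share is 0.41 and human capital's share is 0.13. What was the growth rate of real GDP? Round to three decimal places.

Labor's share = 1 − 0.41 − 0.13 = 0.46.
Capital: 0.41 × (-1.8) = -0.738 pp.
Human capital: 0.13 × 6.5 = 0.845 pp.
Labor input: 0.46 × 1.3 = 0.598 pp.
Output growth = 3.5 + 0.705 = 4.205%.

Real GDP growth was 4.205%.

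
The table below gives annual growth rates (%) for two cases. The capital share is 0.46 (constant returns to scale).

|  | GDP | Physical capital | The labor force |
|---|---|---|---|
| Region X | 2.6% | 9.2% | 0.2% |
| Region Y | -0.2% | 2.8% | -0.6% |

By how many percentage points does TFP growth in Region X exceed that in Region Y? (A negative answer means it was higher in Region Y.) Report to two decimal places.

-0.58 percentage points

Labor's share = 1 − 0.46 = 0.54.
Region X: TFP = 2.6 − 4.232 − 0.108 = -1.74%.
Region Y: TFP = -0.2 − 1.288 + 0.324 = -1.164%.
Difference = -1.74 − (-1.164) = -0.576 pp.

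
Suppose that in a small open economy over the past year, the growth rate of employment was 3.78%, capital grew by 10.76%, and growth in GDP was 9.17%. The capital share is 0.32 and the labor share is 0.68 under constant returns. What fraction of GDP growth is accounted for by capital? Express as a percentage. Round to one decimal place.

Capital contributed 0.32 × 10.76 = 3.4432 pp.
Share of growth = 3.4432 / 9.17 × 100 = 37.549%.

Capital accounted for 37.5% of growth.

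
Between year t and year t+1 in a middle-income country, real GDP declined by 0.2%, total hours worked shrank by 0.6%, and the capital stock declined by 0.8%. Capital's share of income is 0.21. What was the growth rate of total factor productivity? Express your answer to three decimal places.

0.442%

Labor's share = 1 − 0.21 = 0.79.
The capital stock: 0.21 × (-0.8) = -0.168 pp.
Total hours worked: 0.79 × (-0.6) = -0.474 pp.
TFP growth = -0.2 + 0.642 = 0.442%.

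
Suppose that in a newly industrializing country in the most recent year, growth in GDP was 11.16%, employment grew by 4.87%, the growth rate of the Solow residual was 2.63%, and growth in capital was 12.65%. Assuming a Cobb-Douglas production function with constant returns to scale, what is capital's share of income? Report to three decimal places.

gY = gA + α·gK + (1−α)·gL, so gY − gA − gL = α(gK − gL).
11.16 − 2.63 − 4.87 = α × (12.65 − 4.87).
3.66 = 7.78 α, so α = 0.47044.

Capital's share of income is 0.470.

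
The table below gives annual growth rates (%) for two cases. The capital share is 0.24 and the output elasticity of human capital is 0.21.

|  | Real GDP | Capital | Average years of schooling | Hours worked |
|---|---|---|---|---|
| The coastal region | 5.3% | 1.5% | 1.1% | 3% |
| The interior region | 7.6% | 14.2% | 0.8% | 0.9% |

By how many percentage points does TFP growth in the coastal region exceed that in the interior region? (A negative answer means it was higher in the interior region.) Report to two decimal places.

Labor's share = 1 − 0.24 − 0.21 = 0.55.
The coastal region: TFP = 5.3 − 0.36 − 0.231 − 1.65 = 3.059%.
The interior region: TFP = 7.6 − 3.408 − 0.168 − 0.495 = 3.529%.
Difference = 3.059 − (3.529) = -0.47 pp.

-0.47 percentage points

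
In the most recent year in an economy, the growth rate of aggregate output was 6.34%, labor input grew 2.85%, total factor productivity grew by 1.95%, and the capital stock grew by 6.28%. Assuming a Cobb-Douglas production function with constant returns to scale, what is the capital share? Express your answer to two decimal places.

gY = gA + α·gK + (1−α)·gL, so gY − gA − gL = α(gK − gL).
6.34 − 1.95 − 2.85 = α × (6.28 − 2.85).
1.54 = 3.43 α, so α = 0.449.

α = 0.45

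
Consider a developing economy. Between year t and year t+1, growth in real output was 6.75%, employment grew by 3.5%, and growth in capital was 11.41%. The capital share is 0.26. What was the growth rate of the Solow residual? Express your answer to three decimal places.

The Solow residual growth was 1.193%.

Labor's share = 1 − 0.26 = 0.74.
Capital: 0.26 × 11.41 = 2.9666 pp.
Employment: 0.74 × 3.5 = 2.59 pp.
TFP growth = 6.75 − 5.5566 = 1.1934%.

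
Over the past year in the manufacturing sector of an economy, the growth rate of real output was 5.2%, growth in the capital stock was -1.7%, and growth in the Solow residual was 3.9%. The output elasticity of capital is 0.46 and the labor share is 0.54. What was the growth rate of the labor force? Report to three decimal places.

Labor's share = 1 − 0.46 = 0.54.
gY = gA + 0.46×(-1.7) + 0.54×g.
0.54×g = 5.2 − 3.9 + 0.782 = 2.082.
g = 2.082 / 0.54 = 3.85556%.

3.856%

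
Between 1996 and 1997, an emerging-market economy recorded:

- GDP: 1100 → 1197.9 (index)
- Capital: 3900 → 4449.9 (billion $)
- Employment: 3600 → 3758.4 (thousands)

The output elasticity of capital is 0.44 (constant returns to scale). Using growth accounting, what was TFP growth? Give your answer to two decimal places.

GDP growth = (1197.9 − 1100) / 1100 = 8.9%.
Capital growth = (4449.9 − 3900) / 3900 = 14.1%.
Employment growth = (3758.4 − 3600) / 3600 = 4.4%.
Labor's share = 1 − 0.44 = 0.56.
Capital: 0.44 × 14.1 = 6.204 pp.
Employment: 0.56 × 4.4 = 2.464 pp.
TFP growth = 8.9 − 8.668 = 0.232%.

TFP grew 0.23%.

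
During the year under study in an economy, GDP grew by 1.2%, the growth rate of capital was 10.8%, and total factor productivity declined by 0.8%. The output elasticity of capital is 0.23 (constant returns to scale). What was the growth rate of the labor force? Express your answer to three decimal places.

Labor's share = 1 − 0.23 = 0.77.
gY = gA + 0.23×10.8 + 0.77×g.
0.77×g = 1.2 + 0.8 − 2.484 = -0.484.
g = -0.484 / 0.77 = -0.62857%.

-0.629%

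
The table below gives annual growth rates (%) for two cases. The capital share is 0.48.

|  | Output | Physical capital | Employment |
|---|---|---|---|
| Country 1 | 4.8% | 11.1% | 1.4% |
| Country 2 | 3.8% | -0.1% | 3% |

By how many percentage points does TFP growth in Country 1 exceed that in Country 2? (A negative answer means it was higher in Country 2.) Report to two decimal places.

Labor's share = 1 − 0.48 = 0.52.
Country 1: TFP = 4.8 − 5.328 − 0.728 = -1.256%.
Country 2: TFP = 3.8 + 0.048 − 1.56 = 2.288%.
Difference = -1.256 − (2.288) = -3.544 pp.

-3.54 percentage points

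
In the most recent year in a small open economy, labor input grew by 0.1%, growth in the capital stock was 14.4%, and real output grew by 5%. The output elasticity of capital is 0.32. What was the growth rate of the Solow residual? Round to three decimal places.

Labor's share = 1 − 0.32 = 0.68.
The capital stock: 0.32 × 14.4 = 4.608 pp.
Labor input: 0.68 × 0.1 = 0.068 pp.
TFP growth = 5 − 4.676 = 0.324%.

0.324%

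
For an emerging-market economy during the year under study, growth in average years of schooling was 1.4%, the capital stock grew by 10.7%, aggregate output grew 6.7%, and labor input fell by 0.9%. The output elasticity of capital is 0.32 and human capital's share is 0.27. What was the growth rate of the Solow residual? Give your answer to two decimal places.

Labor's share = 1 − 0.32 − 0.27 = 0.41.
The capital stock: 0.32 × 10.7 = 3.424 pp.
Average years of schooling: 0.27 × 1.4 = 0.378 pp.
Labor input: 0.41 × (-0.9) = -0.369 pp.
TFP growth = 6.7 − 3.433 = 3.267%.

The Solow residual growth was 3.27%.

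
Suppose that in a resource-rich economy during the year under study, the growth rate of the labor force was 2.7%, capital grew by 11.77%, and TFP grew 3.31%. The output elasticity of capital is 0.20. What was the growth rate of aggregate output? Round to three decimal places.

Labor's share = 1 − 0.2 = 0.8.
Capital: 0.2 × 11.77 = 2.354 pp.
The labor force: 0.8 × 2.7 = 2.16 pp.
Output growth = 3.31 + 4.514 = 7.824%.

Aggregate output grew 7.824%.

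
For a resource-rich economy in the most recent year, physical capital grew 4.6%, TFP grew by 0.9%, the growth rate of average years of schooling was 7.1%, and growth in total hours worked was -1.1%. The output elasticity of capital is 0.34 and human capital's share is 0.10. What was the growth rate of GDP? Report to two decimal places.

Labor's share = 1 − 0.34 − 0.1 = 0.56.
Physical capital: 0.34 × 4.6 = 1.564 pp.
Average years of schooling: 0.1 × 7.1 = 0.71 pp.
Total hours worked: 0.56 × (-1.1) = -0.616 pp.
Output growth = 0.9 + 1.658 = 2.558%.

2.56%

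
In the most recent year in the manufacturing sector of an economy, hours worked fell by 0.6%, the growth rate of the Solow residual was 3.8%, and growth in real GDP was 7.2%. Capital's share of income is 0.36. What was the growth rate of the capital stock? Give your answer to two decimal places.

Labor's share = 1 − 0.36 = 0.64.
gY = gA + 0.64×(-0.6) + 0.36×g.
0.36×g = 7.2 − 3.8 + 0.384 = 3.784.
g = 3.784 / 0.36 = 10.5111%.

10.51%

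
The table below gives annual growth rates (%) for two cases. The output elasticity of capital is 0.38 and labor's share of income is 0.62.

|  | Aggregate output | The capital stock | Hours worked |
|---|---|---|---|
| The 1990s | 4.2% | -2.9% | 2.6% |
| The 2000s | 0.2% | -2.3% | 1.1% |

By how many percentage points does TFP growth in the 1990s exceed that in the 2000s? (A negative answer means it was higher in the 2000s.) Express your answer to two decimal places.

3.30 percentage points

Labor's share = 1 − 0.38 = 0.62.
The 1990s: TFP = 4.2 + 1.102 − 1.612 = 3.69%.
The 2000s: TFP = 0.2 + 0.874 − 0.682 = 0.392%.
Difference = 3.69 − (0.392) = 3.298 pp.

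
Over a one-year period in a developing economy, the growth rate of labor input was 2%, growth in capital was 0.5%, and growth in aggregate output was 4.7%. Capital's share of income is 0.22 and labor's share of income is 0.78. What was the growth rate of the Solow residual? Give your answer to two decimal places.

3.03%

Labor's share = 1 − 0.22 = 0.78.
Capital: 0.22 × 0.5 = 0.11 pp.
Labor input: 0.78 × 2 = 1.56 pp.
TFP growth = 4.7 − 1.67 = 3.03%.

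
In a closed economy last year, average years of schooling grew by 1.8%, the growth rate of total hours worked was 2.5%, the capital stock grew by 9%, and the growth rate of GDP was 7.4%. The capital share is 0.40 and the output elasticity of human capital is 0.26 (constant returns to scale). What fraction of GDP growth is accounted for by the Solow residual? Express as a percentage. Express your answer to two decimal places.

Labor's share = 1 − 0.4 − 0.26 = 0.34.
The capital stock: 0.4 × 9 = 3.6 pp.
Average years of schooling: 0.26 × 1.8 = 0.468 pp.
Total hours worked: 0.34 × 2.5 = 0.85 pp.
TFP growth = 7.4 − 4.918 = 2.482%.
TFP share of growth = 2.482 / 7.4 × 100 = 33.5405%.

The Solow residual accounted for 33.54% of growth.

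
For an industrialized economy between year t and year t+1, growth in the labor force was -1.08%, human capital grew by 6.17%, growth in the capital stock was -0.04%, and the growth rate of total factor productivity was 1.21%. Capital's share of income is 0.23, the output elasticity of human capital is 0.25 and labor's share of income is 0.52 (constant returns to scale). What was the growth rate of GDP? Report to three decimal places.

2.182%

Labor's share = 1 − 0.23 − 0.25 = 0.52.
The capital stock: 0.23 × (-0.04) = -0.0092 pp.
Human capital: 0.25 × 6.17 = 1.5425 pp.
The labor force: 0.52 × (-1.08) = -0.5616 pp.
Output growth = 1.21 + 0.9717 = 2.1817%.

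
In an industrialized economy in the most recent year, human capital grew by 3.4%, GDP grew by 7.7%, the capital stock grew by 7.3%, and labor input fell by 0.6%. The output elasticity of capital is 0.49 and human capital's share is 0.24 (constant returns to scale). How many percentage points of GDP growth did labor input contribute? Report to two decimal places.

Labor's share = 1 − 0.49 − 0.24 = 0.27.
Contribution = share × growth = 0.27 × (-0.6) = -0.162 pp.

-0.16 pp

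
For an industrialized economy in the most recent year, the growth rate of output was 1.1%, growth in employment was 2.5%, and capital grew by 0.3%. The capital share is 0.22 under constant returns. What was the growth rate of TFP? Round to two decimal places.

Labor's share = 1 − 0.22 = 0.78.
Capital: 0.22 × 0.3 = 0.066 pp.
Employment: 0.78 × 2.5 = 1.95 pp.
TFP growth = 1.1 − 2.016 = -0.916%.

-0.92%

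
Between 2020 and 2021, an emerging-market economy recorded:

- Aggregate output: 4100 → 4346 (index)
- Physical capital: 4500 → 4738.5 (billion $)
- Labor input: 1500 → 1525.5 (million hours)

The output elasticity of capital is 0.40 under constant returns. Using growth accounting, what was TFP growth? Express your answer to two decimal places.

Aggregate output growth = (4346 − 4100) / 4100 = 6%.
Physical capital growth = (4738.5 − 4500) / 4500 = 5.3%.
Labor input growth = (1525.5 − 1500) / 1500 = 1.7%.
Labor's share = 1 − 0.4 = 0.6.
Physical capital: 0.4 × 5.3 = 2.12 pp.
Labor input: 0.6 × 1.7 = 1.02 pp.
TFP growth = 6 − 3.14 = 2.86%.

2.86%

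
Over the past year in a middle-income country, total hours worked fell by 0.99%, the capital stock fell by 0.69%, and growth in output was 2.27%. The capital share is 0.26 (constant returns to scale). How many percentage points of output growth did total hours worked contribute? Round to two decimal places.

-0.73 pp

Labor's share = 1 − 0.26 = 0.74.
Contribution = share × growth = 0.74 × (-0.99) = -0.7326 pp.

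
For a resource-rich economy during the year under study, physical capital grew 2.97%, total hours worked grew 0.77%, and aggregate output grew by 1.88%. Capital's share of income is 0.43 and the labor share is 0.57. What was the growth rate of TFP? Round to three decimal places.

TFP grew 0.164%.

Labor's share = 1 − 0.43 = 0.57.
Physical capital: 0.43 × 2.97 = 1.2771 pp.
Total hours worked: 0.57 × 0.77 = 0.4389 pp.
TFP growth = 1.88 − 1.716 = 0.164%.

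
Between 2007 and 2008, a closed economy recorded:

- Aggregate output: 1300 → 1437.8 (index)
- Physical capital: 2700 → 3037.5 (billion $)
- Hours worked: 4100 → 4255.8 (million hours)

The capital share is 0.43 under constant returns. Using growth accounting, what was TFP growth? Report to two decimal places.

TFP grew 3.06%.

Aggregate output growth = (1437.8 − 1300) / 1300 = 10.6%.
Physical capital growth = (3037.5 − 2700) / 2700 = 12.5%.
Hours worked growth = (4255.8 − 4100) / 4100 = 3.8%.
Labor's share = 1 − 0.43 = 0.57.
Physical capital: 0.43 × 12.5 = 5.375 pp.
Hours worked: 0.57 × 3.8 = 2.166 pp.
TFP growth = 10.6 − 7.541 = 3.059%.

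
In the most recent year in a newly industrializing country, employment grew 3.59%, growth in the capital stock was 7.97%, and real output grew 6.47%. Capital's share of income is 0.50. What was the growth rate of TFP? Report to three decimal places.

0.690%

Labor's share = 1 − 0.5 = 0.5.
The capital stock: 0.5 × 7.97 = 3.985 pp.
Employment: 0.5 × 3.59 = 1.795 pp.
TFP growth = 6.47 − 5.78 = 0.69%.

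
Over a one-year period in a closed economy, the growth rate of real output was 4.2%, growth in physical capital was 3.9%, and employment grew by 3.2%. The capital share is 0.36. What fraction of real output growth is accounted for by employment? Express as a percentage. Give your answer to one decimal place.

Labor's share = 1 − 0.36 = 0.64.
Employment contributed 0.64 × 3.2 = 2.048 pp.
Share of growth = 2.048 / 4.2 × 100 = 48.762%.

48.8%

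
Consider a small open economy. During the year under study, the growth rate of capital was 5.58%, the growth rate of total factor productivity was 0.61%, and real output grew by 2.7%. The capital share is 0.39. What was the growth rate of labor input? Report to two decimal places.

-0.14%

Labor's share = 1 − 0.39 = 0.61.
gY = gA + 0.39×5.58 + 0.61×g.
0.61×g = 2.7 − 0.61 − 2.1762 = -0.0862.
g = -0.0862 / 0.61 = -0.1413%.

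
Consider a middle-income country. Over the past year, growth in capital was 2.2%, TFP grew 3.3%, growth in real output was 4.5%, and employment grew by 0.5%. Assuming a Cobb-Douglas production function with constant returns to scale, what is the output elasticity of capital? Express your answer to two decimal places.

gY = gA + α·gK + (1−α)·gL, so gY − gA − gL = α(gK − gL).
4.5 − 3.3 − 0.5 = α × (2.2 − 0.5).
0.7 = 1.7 α, so α = 0.4118.

0.41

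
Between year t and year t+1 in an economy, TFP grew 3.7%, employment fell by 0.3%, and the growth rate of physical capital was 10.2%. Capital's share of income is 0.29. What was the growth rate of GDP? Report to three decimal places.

Labor's share = 1 − 0.29 = 0.71.
Physical capital: 0.29 × 10.2 = 2.958 pp.
Employment: 0.71 × (-0.3) = -0.213 pp.
Output growth = 3.7 + 2.745 = 6.445%.

GDP grew 6.445%.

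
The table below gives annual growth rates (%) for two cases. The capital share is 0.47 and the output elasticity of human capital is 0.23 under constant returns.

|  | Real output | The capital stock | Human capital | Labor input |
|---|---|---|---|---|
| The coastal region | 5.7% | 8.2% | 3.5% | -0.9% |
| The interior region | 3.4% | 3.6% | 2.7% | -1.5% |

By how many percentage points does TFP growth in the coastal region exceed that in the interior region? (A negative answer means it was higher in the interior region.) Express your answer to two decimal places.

Labor's share = 1 − 0.47 − 0.23 = 0.3.
The coastal region: TFP = 5.7 − 3.854 − 0.805 + 0.27 = 1.311%.
The interior region: TFP = 3.4 − 1.692 − 0.621 + 0.45 = 1.537%.
Difference = 1.311 − (1.537) = -0.226 pp.

-0.23 percentage points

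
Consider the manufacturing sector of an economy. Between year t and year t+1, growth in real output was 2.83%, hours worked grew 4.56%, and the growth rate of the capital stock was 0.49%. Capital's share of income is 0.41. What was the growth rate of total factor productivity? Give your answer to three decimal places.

-0.061%

Labor's share = 1 − 0.41 = 0.59.
The capital stock: 0.41 × 0.49 = 0.2009 pp.
Hours worked: 0.59 × 4.56 = 2.6904 pp.
TFP growth = 2.83 − 2.8913 = -0.0613%.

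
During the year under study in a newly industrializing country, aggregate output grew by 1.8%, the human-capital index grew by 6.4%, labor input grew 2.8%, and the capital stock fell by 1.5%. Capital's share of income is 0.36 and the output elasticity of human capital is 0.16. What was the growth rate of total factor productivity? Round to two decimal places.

Labor's share = 1 − 0.36 − 0.16 = 0.48.
The capital stock: 0.36 × (-1.5) = -0.54 pp.
The human-capital index: 0.16 × 6.4 = 1.024 pp.
Labor input: 0.48 × 2.8 = 1.344 pp.
TFP growth = 1.8 − 1.828 = -0.028%.

-0.03%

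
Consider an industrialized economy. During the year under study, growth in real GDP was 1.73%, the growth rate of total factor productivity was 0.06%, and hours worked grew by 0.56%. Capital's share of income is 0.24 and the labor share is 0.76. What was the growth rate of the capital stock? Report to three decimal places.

5.185%

Labor's share = 1 − 0.24 = 0.76.
gY = gA + 0.76×0.56 + 0.24×g.
0.24×g = 1.73 − 0.06 − 0.4256 = 1.2444.
g = 1.2444 / 0.24 = 5.185%.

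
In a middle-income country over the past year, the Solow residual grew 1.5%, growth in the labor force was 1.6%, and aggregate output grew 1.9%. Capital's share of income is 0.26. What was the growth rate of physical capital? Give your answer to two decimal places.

-3.02%

Labor's share = 1 − 0.26 = 0.74.
gY = gA + 0.74×1.6 + 0.26×g.
0.26×g = 1.9 − 1.5 − 1.184 = -0.784.
g = -0.784 / 0.26 = -3.0154%.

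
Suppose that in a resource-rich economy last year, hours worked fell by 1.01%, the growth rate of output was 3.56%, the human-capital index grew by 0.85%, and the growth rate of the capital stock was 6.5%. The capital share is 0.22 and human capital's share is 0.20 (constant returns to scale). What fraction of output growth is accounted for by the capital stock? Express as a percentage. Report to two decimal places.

The capital stock contributed 0.22 × 6.5 = 1.43 pp.
Share of growth = 1.43 / 3.56 × 100 = 40.1685%.

The capital stock accounted for 40.17% of growth.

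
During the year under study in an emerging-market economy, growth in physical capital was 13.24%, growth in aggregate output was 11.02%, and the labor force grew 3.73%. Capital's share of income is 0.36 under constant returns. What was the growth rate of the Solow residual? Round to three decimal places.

Labor's share = 1 − 0.36 = 0.64.
Physical capital: 0.36 × 13.24 = 4.7664 pp.
The labor force: 0.64 × 3.73 = 2.3872 pp.
TFP growth = 11.02 − 7.1536 = 3.8664%.

3.866%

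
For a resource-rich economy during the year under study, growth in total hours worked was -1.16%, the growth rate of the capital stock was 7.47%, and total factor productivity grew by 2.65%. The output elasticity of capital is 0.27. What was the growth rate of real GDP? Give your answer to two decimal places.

Real GDP grew 3.82%.

Labor's share = 1 − 0.27 = 0.73.
The capital stock: 0.27 × 7.47 = 2.0169 pp.
Total hours worked: 0.73 × (-1.16) = -0.8468 pp.
Output growth = 2.65 + 1.1701 = 3.8201%.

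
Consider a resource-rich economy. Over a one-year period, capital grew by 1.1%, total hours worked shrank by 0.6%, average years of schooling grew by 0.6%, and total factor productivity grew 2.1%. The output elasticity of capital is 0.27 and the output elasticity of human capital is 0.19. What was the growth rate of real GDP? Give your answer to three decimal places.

2.187%

Labor's share = 1 − 0.27 − 0.19 = 0.54.
Capital: 0.27 × 1.1 = 0.297 pp.
Average years of schooling: 0.19 × 0.6 = 0.114 pp.
Total hours worked: 0.54 × (-0.6) = -0.324 pp.
Output growth = 2.1 + 0.087 = 2.187%.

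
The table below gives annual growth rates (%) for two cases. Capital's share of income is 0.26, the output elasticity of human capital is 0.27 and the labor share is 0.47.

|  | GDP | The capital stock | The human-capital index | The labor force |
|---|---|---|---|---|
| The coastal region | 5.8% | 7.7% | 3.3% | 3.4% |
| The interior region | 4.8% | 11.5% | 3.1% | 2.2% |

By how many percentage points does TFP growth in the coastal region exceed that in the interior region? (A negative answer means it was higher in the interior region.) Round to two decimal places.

1.37 percentage points

Labor's share = 1 − 0.26 − 0.27 = 0.47.
The coastal region: TFP = 5.8 − 2.002 − 0.891 − 1.598 = 1.309%.
The interior region: TFP = 4.8 − 2.99 − 0.837 − 1.034 = -0.061%.
Difference = 1.309 − (-0.061) = 1.37 pp.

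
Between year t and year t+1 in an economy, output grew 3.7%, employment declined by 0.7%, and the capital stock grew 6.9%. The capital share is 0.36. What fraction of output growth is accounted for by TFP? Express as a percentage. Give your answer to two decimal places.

Labor's share = 1 − 0.36 = 0.64.
The capital stock: 0.36 × 6.9 = 2.484 pp.
Employment: 0.64 × (-0.7) = -0.448 pp.
TFP growth = 3.7 − 2.036 = 1.664%.
TFP share of growth = 1.664 / 3.7 × 100 = 44.973%.

TFP accounted for 44.97% of growth.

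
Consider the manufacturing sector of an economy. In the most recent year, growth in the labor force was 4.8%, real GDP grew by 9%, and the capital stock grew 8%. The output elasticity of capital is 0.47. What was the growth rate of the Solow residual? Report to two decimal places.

2.70%

Labor's share = 1 − 0.47 = 0.53.
The capital stock: 0.47 × 8 = 3.76 pp.
The labor force: 0.53 × 4.8 = 2.544 pp.
TFP growth = 9 − 6.304 = 2.696%.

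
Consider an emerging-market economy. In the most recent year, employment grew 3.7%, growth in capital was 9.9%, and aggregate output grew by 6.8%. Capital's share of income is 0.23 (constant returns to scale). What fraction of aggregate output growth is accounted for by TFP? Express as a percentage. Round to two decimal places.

24.62%

Labor's share = 1 − 0.23 = 0.77.
Capital: 0.23 × 9.9 = 2.277 pp.
Employment: 0.77 × 3.7 = 2.849 pp.
TFP growth = 6.8 − 5.126 = 1.674%.
TFP share of growth = 1.674 / 6.8 × 100 = 24.6176%.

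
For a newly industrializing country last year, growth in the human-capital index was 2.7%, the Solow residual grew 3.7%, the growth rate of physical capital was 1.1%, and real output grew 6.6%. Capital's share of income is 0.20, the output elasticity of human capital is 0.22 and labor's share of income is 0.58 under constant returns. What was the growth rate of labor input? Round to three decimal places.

Labor's share = 1 − 0.2 − 0.22 = 0.58.
gY = gA + 0.2×1.1 + 0.22×2.7 + 0.58×g.
0.58×g = 6.6 − 3.7 − 0.814 = 2.086.
g = 2.086 / 0.58 = 3.59655%.

3.597%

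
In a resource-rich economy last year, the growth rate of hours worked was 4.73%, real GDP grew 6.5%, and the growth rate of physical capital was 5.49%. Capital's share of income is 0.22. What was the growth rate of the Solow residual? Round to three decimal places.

Labor's share = 1 − 0.22 = 0.78.
Physical capital: 0.22 × 5.49 = 1.2078 pp.
Hours worked: 0.78 × 4.73 = 3.6894 pp.
TFP growth = 6.5 − 4.8972 = 1.6028%.

1.603%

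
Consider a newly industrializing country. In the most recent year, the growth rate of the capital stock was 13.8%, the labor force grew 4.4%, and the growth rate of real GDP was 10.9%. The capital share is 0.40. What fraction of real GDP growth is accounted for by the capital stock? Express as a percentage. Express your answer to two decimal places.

The capital stock contributed 0.4 × 13.8 = 5.52 pp.
Share of growth = 5.52 / 10.9 × 100 = 50.6422%.

The capital stock accounted for 50.64% of growth.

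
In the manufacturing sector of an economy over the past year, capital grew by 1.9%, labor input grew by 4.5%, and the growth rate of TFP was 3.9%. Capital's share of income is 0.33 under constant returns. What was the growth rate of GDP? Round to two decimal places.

Labor's share = 1 − 0.33 = 0.67.
Capital: 0.33 × 1.9 = 0.627 pp.
Labor input: 0.67 × 4.5 = 3.015 pp.
Output growth = 3.9 + 3.642 = 7.542%.

GDP grew 7.54%.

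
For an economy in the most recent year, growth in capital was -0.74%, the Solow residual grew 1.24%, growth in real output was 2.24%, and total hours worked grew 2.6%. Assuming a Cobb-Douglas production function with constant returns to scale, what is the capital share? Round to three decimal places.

gY = gA + α·gK + (1−α)·gL, so gY − gA − gL = α(gK − gL).
2.24 − 1.24 − 2.6 = α × (-0.74 − 2.6).
-1.6 = -3.34 α, so α = 0.47904.

0.479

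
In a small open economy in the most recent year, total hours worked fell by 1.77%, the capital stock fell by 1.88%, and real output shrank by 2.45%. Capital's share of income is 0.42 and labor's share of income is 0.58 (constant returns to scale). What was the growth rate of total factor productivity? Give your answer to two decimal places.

-0.63%

Labor's share = 1 − 0.42 = 0.58.
The capital stock: 0.42 × (-1.88) = -0.7896 pp.
Total hours worked: 0.58 × (-1.77) = -1.0266 pp.
TFP growth = -2.45 + 1.8162 = -0.6338%.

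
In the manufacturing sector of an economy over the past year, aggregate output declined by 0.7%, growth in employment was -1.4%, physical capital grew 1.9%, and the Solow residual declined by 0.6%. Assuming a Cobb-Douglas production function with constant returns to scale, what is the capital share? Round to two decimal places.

gY = gA + α·gK + (1−α)·gL, so gY − gA − gL = α(gK − gL).
-0.7 + 0.6 + 1.4 = α × (1.9 − (-1.4)).
1.3 = 3.3 α, so α = 0.3939.

The capital share is 0.39.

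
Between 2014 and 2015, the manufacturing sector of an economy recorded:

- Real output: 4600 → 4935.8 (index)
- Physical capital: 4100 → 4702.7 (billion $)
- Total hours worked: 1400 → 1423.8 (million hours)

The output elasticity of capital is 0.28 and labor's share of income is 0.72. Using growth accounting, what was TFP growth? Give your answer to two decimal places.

TFP grew 1.96%.

Real output growth = (4935.8 − 4600) / 4600 = 7.3%.
Physical capital growth = (4702.7 − 4100) / 4100 = 14.7%.
Total hours worked growth = (1423.8 − 1400) / 1400 = 1.7%.
Labor's share = 1 − 0.28 = 0.72.
Physical capital: 0.28 × 14.7 = 4.116 pp.
Total hours worked: 0.72 × 1.7 = 1.224 pp.
TFP growth = 7.3 − 5.34 = 1.96%.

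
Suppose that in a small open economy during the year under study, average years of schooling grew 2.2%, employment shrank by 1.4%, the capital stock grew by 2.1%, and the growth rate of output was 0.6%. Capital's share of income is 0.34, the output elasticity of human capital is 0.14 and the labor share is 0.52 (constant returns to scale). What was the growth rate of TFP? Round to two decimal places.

Labor's share = 1 − 0.34 − 0.14 = 0.52.
The capital stock: 0.34 × 2.1 = 0.714 pp.
Average years of schooling: 0.14 × 2.2 = 0.308 pp.
Employment: 0.52 × (-1.4) = -0.728 pp.
TFP growth = 0.6 − 0.294 = 0.306%.

TFP growth was 0.31%.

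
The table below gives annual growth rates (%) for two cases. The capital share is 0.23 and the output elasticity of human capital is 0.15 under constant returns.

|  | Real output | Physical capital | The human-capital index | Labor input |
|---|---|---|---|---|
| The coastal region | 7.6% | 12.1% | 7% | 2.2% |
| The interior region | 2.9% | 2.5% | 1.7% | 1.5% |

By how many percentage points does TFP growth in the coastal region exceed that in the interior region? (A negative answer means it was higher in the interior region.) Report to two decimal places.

Labor's share = 1 − 0.23 − 0.15 = 0.62.
The coastal region: TFP = 7.6 − 2.783 − 1.05 − 1.364 = 2.403%.
The interior region: TFP = 2.9 − 0.575 − 0.255 − 0.93 = 1.14%.
Difference = 2.403 − (1.14) = 1.263 pp.

1.26 percentage points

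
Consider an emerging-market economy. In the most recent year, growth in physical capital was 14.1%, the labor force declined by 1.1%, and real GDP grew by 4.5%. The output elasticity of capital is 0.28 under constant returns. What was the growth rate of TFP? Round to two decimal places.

TFP growth was 1.34%.

Labor's share = 1 − 0.28 = 0.72.
Physical capital: 0.28 × 14.1 = 3.948 pp.
The labor force: 0.72 × (-1.1) = -0.792 pp.
TFP growth = 4.5 − 3.156 = 1.344%.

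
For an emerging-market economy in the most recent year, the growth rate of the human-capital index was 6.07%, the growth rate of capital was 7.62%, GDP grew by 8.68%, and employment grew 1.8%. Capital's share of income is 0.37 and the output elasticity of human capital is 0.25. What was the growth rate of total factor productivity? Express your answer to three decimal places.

Labor's share = 1 − 0.37 − 0.25 = 0.38.
Capital: 0.37 × 7.62 = 2.8194 pp.
The human-capital index: 0.25 × 6.07 = 1.5175 pp.
Employment: 0.38 × 1.8 = 0.684 pp.
TFP growth = 8.68 − 5.0209 = 3.6591%.

3.659%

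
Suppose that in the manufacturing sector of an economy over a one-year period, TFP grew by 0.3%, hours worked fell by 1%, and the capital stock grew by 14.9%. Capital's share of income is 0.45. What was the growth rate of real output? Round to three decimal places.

Real output growth was 6.455%.

Labor's share = 1 − 0.45 = 0.55.
The capital stock: 0.45 × 14.9 = 6.705 pp.
Hours worked: 0.55 × (-1) = -0.55 pp.
Output growth = 0.3 + 6.155 = 6.455%.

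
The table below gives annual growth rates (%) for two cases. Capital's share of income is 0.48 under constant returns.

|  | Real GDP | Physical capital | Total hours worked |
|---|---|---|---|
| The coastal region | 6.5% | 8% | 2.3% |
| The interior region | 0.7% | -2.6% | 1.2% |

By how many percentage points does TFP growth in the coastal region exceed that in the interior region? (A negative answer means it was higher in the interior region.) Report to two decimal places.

Labor's share = 1 − 0.48 = 0.52.
The coastal region: TFP = 6.5 − 3.84 − 1.196 = 1.464%.
The interior region: TFP = 0.7 + 1.248 − 0.624 = 1.324%.
Difference = 1.464 − (1.324) = 0.14 pp.

0.14 percentage points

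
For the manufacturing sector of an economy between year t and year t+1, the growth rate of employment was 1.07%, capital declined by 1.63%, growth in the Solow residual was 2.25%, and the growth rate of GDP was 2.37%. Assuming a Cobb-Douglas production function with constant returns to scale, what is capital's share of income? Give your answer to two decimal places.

gY = gA + α·gK + (1−α)·gL, so gY − gA − gL = α(gK − gL).
2.37 − 2.25 − 1.07 = α × (-1.63 − 1.07).
-0.95 = -2.7 α, so α = 0.3519.

0.35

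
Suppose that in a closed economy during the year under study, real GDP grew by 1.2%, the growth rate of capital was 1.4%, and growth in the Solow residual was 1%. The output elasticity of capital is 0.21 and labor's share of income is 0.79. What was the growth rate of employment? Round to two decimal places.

Labor's share = 1 − 0.21 = 0.79.
gY = gA + 0.21×1.4 + 0.79×g.
0.79×g = 1.2 − 1 − 0.294 = -0.094.
g = -0.094 / 0.79 = -0.119%.

-0.12%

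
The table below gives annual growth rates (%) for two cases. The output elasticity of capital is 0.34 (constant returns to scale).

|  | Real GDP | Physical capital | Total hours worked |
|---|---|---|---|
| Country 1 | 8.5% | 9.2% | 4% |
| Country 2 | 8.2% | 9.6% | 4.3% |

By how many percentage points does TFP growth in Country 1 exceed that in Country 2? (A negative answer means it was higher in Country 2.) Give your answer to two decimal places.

0.63 percentage points

Labor's share = 1 − 0.34 = 0.66.
Country 1: TFP = 8.5 − 3.128 − 2.64 = 2.732%.
Country 2: TFP = 8.2 − 3.264 − 2.838 = 2.098%.
Difference = 2.732 − (2.098) = 0.634 pp.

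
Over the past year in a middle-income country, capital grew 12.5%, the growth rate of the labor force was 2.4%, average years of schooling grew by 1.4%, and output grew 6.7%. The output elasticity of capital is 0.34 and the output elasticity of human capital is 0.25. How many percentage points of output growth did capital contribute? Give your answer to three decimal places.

Contribution = share × growth = 0.34 × 12.5 = 4.25 pp.

4.250 percentage points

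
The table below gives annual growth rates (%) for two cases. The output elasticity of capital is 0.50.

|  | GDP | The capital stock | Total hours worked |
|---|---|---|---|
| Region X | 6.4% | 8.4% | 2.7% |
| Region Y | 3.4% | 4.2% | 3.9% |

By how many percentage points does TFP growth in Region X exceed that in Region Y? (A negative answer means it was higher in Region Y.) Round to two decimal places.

1.50 percentage points

Labor's share = 1 − 0.5 = 0.5.
Region X: TFP = 6.4 − 4.2 − 1.35 = 0.85%.
Region Y: TFP = 3.4 − 2.1 − 1.95 = -0.65%.
Difference = 0.85 − (-0.65) = 1.5 pp.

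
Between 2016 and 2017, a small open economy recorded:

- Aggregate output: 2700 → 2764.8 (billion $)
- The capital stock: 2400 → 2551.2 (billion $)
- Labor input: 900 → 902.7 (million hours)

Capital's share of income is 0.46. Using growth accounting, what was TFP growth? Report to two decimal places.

Aggregate output growth = (2764.8 − 2700) / 2700 = 2.4%.
The capital stock growth = (2551.2 − 2400) / 2400 = 6.3%.
Labor input growth = (902.7 − 900) / 900 = 0.3%.
Labor's share = 1 − 0.46 = 0.54.
The capital stock: 0.46 × 6.3 = 2.898 pp.
Labor input: 0.54 × 0.3 = 0.162 pp.
TFP growth = 2.4 − 3.06 = -0.66%.

-0.66%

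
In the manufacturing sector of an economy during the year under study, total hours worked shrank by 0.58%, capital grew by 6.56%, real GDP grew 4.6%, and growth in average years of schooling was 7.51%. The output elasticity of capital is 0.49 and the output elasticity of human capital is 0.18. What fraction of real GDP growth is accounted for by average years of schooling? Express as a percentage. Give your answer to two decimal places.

Average years of schooling contributed 0.18 × 7.51 = 1.3518 pp.
Share of growth = 1.3518 / 4.6 × 100 = 29.387%.

29.39%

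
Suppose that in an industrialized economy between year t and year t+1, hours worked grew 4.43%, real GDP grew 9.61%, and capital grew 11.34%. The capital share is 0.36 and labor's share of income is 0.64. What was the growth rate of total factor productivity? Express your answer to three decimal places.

2.692%

Labor's share = 1 − 0.36 = 0.64.
Capital: 0.36 × 11.34 = 4.0824 pp.
Hours worked: 0.64 × 4.43 = 2.8352 pp.
TFP growth = 9.61 − 6.9176 = 2.6924%.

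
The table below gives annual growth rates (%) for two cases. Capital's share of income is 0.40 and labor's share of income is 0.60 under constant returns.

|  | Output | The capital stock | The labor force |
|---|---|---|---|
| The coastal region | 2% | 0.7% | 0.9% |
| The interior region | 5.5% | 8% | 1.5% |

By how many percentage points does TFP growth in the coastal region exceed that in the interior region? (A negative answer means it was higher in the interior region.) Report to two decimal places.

-0.22 percentage points

Labor's share = 1 − 0.4 = 0.6.
The coastal region: TFP = 2 − 0.28 − 0.54 = 1.18%.
The interior region: TFP = 5.5 − 3.2 − 0.9 = 1.4%.
Difference = 1.18 − (1.4) = -0.22 pp.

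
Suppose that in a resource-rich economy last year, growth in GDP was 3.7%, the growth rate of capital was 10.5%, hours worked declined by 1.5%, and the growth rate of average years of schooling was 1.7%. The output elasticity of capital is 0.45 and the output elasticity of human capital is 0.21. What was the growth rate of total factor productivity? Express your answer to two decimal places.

Labor's share = 1 − 0.45 − 0.21 = 0.34.
Capital: 0.45 × 10.5 = 4.725 pp.
Average years of schooling: 0.21 × 1.7 = 0.357 pp.
Hours worked: 0.34 × (-1.5) = -0.51 pp.
TFP growth = 3.7 − 4.572 = -0.872%.

-0.87%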